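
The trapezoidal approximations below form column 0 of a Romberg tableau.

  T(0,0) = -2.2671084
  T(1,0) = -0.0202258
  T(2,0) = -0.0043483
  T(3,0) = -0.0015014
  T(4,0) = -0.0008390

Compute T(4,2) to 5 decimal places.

Richardson extrapolation on the trapezoidal column (denominator 4−1=3):
T(3,1) = -0.0015014 + (-0.0015014 − (-0.0043483))/3 = -0.0005524
T(4,1) = -0.0008390 + (-0.0008390 − (-0.0015014))/3 = -0.0006182
T(4,2) = (16·(-0.0006182) − (-0.0005524)) / 15 = -0.0006226
(Column j=1 coincides with Simpson's rule on the same nodes.)

-0.00062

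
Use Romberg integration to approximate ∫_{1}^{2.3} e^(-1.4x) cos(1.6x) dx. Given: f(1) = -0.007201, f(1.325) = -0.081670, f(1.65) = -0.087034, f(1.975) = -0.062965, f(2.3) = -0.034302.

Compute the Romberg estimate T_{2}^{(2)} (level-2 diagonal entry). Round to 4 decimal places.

T_{0}^{(0)} (trapezoid, 1 panel, h=1.3000): -0.026977
T_{1}^{(0)} (trapezoid, 2 panels, h=0.6500): -0.070061
T_{2}^{(0)} (trapezoid, 4 panels, h=0.3250): -0.082037
T_{1}^{(1)} = -0.070061 + (-0.070061 − (-0.026977))/3 = -0.084422
T_{2}^{(1)} = -0.082037 + (-0.082037 − (-0.070061))/3 = -0.086029
T_{2}^{(2)} = -0.086029 + (-0.086029 − (-0.084422))/15 = -0.086136

-0.0861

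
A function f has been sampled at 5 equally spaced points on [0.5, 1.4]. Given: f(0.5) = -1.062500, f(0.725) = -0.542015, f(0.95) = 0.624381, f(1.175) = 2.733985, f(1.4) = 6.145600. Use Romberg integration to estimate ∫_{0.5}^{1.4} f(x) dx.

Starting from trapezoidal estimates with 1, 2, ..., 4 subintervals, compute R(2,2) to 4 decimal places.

1.1322

R(0,0) (trapezoid, 1 panel, h=0.9000): 2.287395
R(1,0) (trapezoid, 2 panels, h=0.4500): 1.424669
R(2,0) (trapezoid, 4 panels, h=0.2250): 1.205528
R(1,1) = 1.424669 + (1.424669 − 2.287395)/3 = 1.137094
R(2,1) = 1.205528 + (1.205528 − 1.424669)/3 = 1.132481
R(2,2) = 1.132481 + (1.132481 − 1.137094)/15 = 1.132173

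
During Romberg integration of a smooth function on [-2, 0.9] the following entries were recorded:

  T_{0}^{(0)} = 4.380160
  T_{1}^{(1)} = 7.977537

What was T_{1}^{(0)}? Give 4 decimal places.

From T_{1}^{(1)} = (4·T_{1}^{(0)} − T_{0}^{(0)})/3, solve for T_{1}^{(0)}:
4·T_{1}^{(0)} = 3·7.977537 + 4.380160 = 28.312771
T_{1}^{(0)} = 7.078193

7.0782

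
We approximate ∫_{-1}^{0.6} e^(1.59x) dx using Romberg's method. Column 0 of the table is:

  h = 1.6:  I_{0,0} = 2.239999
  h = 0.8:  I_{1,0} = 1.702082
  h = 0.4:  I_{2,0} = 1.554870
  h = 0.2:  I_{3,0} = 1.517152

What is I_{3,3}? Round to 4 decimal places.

1.5045

Richardson extrapolation on the trapezoidal column (denominator 4−1=3):
I_{1,1} = 1.702082 + (1.702082 − 2.239999)/3 = 1.522776
I_{2,1} = (4·1.554870 − 1.702082) / 3 = 1.505799
I_{3,1} = 1.517152 + (1.517152 − 1.554870)/3 = 1.504579
I_{2,2} = (16·1.505799 − 1.522776) / 15 = 1.504667
I_{3,2} = 1.504579 + (1.504579 − 1.505799)/15 = 1.504498
I_{3,3} = (64·1.504498 − 1.504667) / 63 = 1.504495
(Column j=1 coincides with Simpson's rule on the same nodes.)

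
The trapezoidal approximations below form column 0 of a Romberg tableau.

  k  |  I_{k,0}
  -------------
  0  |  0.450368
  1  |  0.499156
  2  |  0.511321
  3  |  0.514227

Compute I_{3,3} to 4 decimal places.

Richardson extrapolation on the trapezoidal column (denominator 4−1=3):
I_{1,1} = (4·0.499156 − 0.450368) / 3 = 0.515419
I_{2,1} = (4·0.511321 − 0.499156) / 3 = 0.515376
I_{3,1} = 0.514227 + (0.514227 − 0.511321)/3 = 0.515196
I_{2,2} = 0.515376 + (0.515376 − 0.515419)/15 = 0.515373
I_{3,2} = 0.515196 + (0.515196 − 0.515376)/15 = 0.515184
I_{3,3} = (64·0.515184 − 0.515373) / 63 = 0.515181

0.5152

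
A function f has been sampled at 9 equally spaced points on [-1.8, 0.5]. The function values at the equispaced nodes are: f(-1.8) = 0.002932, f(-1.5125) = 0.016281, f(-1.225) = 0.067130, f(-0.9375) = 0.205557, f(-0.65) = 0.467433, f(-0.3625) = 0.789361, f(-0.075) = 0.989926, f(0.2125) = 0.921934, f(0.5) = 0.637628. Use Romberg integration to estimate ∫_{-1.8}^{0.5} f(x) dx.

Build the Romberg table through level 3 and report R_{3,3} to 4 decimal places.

1.0930

R_{0,0} (trapezoid, 1 panel, h=2.3000): 0.736644
R_{1,0} (trapezoid, 2 panels, h=1.1500): 0.905870
R_{2,0} (trapezoid, 4 panels, h=0.5750): 1.060742
R_{3,0} (trapezoid, 8 panels, h=0.2875): 1.086147
R_{1,1} = 0.905870 + (0.905870 − 0.736644)/3 = 0.962279
R_{2,1} = 1.060742 + (1.060742 − 0.905870)/3 = 1.112366
R_{3,1} = 1.086147 + (1.086147 − 1.060742)/3 = 1.094615
R_{2,2} = 1.112366 + (1.112366 − 0.962279)/15 = 1.122372
R_{3,2} = 1.094615 + (1.094615 − 1.112366)/15 = 1.093432
R_{3,3} = 1.093432 + (1.093432 − 1.122372)/63 = 1.092973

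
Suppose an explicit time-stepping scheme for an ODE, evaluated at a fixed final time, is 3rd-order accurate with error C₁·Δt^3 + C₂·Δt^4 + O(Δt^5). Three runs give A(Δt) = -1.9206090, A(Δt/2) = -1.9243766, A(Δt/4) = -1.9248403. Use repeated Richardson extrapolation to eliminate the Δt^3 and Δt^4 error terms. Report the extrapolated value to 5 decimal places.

-1.92491

First eliminate the Δt^3 term (factor 2^3 = 8):
  B₁ = (8·(-1.9243766) − (-1.9206090))/7 = -1.9249148
  B₂ = (8·(-1.9248403) − (-1.9243766))/7 = -1.9249065
Then eliminate the Δt^4 term (factor 2^4 = 16):
  (16·(-1.9249065) − (-1.9249148))/15 = -1.9249059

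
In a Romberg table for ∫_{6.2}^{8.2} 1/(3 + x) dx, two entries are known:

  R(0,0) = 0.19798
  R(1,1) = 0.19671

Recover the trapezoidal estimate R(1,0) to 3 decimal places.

From R(1,1) = (4·R(1,0) − R(0,0))/3, solve for R(1,0):
4·R(1,0) = 3·0.19671 + 0.19798 = 0.78811
R(1,0) = 0.19703

0.197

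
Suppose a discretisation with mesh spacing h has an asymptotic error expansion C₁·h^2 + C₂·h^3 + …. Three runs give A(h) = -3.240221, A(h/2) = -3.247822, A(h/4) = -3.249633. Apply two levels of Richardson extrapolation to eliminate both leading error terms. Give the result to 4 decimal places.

-3.2502

First eliminate the h^2 term (factor 2^2 = 4):
  B₁ = (4·(-3.247822) − (-3.240221))/3 = -3.250356
  B₂ = (4·(-3.249633) − (-3.247822))/3 = -3.250237
Then eliminate the h^3 term (factor 2^3 = 8):
  (8·(-3.250237) − (-3.250356))/7 = -3.250220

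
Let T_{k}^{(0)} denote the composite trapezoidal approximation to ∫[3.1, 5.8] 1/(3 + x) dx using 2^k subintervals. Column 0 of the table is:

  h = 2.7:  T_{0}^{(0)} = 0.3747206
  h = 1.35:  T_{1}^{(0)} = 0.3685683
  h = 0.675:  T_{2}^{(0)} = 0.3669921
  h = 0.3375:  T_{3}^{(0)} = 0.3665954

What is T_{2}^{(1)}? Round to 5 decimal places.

0.36647

T_{2}^{(1)} = 0.3669921 + (0.3669921 − 0.3685683)/3 = 0.3664667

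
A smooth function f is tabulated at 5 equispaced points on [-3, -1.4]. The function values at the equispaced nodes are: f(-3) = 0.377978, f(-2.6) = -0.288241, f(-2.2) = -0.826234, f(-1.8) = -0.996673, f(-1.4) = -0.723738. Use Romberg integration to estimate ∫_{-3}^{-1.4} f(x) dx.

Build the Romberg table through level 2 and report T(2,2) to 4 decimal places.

T(0,0) (trapezoid, 1 panel, h=1.6000): -0.276608
T(1,0) (trapezoid, 2 panels, h=0.8000): -0.799291
T(2,0) (trapezoid, 4 panels, h=0.4000): -0.913611
T(1,1) = -0.799291 + (-0.799291 − (-0.276608))/3 = -0.973519
T(2,1) = -0.913611 + (-0.913611 − (-0.799291))/3 = -0.951718
T(2,2) = -0.951718 + (-0.951718 − (-0.973519))/15 = -0.950265

-0.9503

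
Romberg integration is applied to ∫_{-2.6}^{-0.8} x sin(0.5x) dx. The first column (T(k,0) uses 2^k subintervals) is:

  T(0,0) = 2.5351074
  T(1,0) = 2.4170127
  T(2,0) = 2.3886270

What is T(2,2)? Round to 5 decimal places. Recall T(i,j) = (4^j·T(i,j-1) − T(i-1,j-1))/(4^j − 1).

2.37927

Richardson extrapolation on the trapezoidal column (denominator 4−1=3):
T(1,1) = (4·2.4170127 − 2.5351074) / 3 = 2.3776478
T(2,1) = 2.3886270 + (2.3886270 − 2.4170127)/3 = 2.3791651
T(2,2) = (16·2.3791651 − 2.3776478) / 15 = 2.3792663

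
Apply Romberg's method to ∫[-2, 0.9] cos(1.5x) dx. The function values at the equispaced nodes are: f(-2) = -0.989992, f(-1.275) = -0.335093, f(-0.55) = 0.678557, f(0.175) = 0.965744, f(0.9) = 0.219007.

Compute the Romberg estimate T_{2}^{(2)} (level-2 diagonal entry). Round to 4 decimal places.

T_{0}^{(0)} (trapezoid, 1 panel, h=2.9000): -1.117928
T_{1}^{(0)} (trapezoid, 2 panels, h=1.4500): 0.424944
T_{2}^{(0)} (trapezoid, 4 panels, h=0.7250): 0.669694
T_{1}^{(1)} = 0.424944 + (0.424944 − (-1.117928))/3 = 0.939235
T_{2}^{(1)} = 0.669694 + (0.669694 − 0.424944)/3 = 0.751277
T_{2}^{(2)} = 0.751277 + (0.751277 − 0.939235)/15 = 0.738746

0.7387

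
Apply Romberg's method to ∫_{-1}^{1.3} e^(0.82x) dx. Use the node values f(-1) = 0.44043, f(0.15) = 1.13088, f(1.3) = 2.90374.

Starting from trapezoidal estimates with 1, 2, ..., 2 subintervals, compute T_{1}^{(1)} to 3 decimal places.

T_{0}^{(0)} (trapezoid, 1 panel, h=2.3000): 3.84580
T_{1}^{(0)} (trapezoid, 2 panels, h=1.1500): 3.22341
T_{1}^{(1)} = 3.22341 + (3.22341 − 3.84580)/3 = 3.01595

3.016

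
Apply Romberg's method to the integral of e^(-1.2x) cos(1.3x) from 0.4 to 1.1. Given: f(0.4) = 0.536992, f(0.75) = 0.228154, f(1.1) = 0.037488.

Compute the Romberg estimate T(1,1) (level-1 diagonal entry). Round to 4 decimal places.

T(0,0) (trapezoid, 1 panel, h=0.7000): 0.201068
T(1,0) (trapezoid, 2 panels, h=0.3500): 0.180388
T(1,1) = 0.180388 + (0.180388 − 0.201068)/3 = 0.173495

0.1735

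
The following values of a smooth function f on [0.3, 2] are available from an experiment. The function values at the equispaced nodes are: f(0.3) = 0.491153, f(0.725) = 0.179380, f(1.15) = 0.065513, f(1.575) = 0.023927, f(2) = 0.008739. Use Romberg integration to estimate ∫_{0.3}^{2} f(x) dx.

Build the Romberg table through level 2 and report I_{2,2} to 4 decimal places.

0.2038

I_{0,0} (trapezoid, 1 panel, h=1.7000): 0.424908
I_{1,0} (trapezoid, 2 panels, h=0.8500): 0.268140
I_{2,0} (trapezoid, 4 panels, h=0.4250): 0.220476
I_{1,1} = 0.268140 + (0.268140 − 0.424908)/3 = 0.215884
I_{2,1} = 0.220476 + (0.220476 − 0.268140)/3 = 0.204588
I_{2,2} = 0.204588 + (0.204588 − 0.215884)/15 = 0.203835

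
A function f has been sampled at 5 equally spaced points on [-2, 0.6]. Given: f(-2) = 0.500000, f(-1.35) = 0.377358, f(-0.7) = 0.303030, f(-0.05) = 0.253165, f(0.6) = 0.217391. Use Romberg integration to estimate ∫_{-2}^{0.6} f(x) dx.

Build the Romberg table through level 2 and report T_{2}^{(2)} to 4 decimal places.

T_{0}^{(0)} (trapezoid, 1 panel, h=2.6000): 0.932608
T_{1}^{(0)} (trapezoid, 2 panels, h=1.3000): 0.860243
T_{2}^{(0)} (trapezoid, 4 panels, h=0.6500): 0.839962
T_{1}^{(1)} = 0.860243 + (0.860243 − 0.932608)/3 = 0.836121
T_{2}^{(1)} = 0.839962 + (0.839962 − 0.860243)/3 = 0.833202
T_{2}^{(2)} = 0.833202 + (0.833202 − 0.836121)/15 = 0.833007

0.8330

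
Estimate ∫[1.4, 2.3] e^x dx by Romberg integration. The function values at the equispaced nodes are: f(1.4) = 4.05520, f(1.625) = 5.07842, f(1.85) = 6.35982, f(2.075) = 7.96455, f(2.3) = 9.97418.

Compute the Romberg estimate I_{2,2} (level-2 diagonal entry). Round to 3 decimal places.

5.919

I_{0,0} (trapezoid, 1 panel, h=0.9000): 6.31322
I_{1,0} (trapezoid, 2 panels, h=0.4500): 6.01853
I_{2,0} (trapezoid, 4 panels, h=0.2250): 5.94393
I_{1,1} = 6.01853 + (6.01853 − 6.31322)/3 = 5.92030
I_{2,1} = 5.94393 + (5.94393 − 6.01853)/3 = 5.91906
I_{2,2} = 5.91906 + (5.91906 − 5.92030)/15 = 5.91898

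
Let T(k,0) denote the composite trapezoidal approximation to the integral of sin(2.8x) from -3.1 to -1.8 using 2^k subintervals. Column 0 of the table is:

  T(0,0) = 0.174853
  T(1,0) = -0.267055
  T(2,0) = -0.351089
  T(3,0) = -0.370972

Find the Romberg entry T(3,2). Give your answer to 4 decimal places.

T(2,1) = (4·(-0.351089) − (-0.267055)) / 3 = -0.379100
T(3,1) = -0.370972 + (-0.370972 − (-0.351089))/3 = -0.377600
T(3,2) = (16·(-0.377600) − (-0.379100)) / 15 = -0.377500

-0.3775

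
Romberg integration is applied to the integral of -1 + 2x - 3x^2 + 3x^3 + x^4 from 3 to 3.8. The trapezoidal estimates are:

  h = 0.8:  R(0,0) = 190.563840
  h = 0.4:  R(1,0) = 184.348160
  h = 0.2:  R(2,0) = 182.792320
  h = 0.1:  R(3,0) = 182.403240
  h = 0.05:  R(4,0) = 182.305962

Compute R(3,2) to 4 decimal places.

182.2735

Richardson extrapolation on the trapezoidal column (denominator 4−1=3):
R(2,1) = (4·182.792320 − 184.348160) / 3 = 182.273707
R(3,1) = 182.403240 + (182.403240 − 182.792320)/3 = 182.273547
R(3,2) = (16·182.273547 − 182.273707) / 15 = 182.273536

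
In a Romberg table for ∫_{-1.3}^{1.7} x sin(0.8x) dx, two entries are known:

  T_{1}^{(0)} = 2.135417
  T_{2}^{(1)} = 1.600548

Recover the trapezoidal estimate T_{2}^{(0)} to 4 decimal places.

From T_{2}^{(1)} = (4·T_{2}^{(0)} − T_{1}^{(0)})/3, solve for T_{2}^{(0)}:
4·T_{2}^{(0)} = 3·1.600548 + 2.135417 = 6.937061
T_{2}^{(0)} = 1.734265

1.7343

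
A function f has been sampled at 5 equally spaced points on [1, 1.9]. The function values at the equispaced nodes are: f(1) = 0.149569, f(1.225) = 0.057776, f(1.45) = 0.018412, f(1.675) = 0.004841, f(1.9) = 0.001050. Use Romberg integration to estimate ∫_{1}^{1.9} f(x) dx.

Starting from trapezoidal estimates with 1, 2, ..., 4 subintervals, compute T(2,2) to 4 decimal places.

0.0328

T(0,0) (trapezoid, 1 panel, h=0.9000): 0.067779
T(1,0) (trapezoid, 2 panels, h=0.4500): 0.042175
T(2,0) (trapezoid, 4 panels, h=0.2250): 0.035176
T(1,1) = 0.042175 + (0.042175 − 0.067779)/3 = 0.033640
T(2,1) = 0.035176 + (0.035176 − 0.042175)/3 = 0.032843
T(2,2) = 0.032843 + (0.032843 − 0.033640)/15 = 0.032790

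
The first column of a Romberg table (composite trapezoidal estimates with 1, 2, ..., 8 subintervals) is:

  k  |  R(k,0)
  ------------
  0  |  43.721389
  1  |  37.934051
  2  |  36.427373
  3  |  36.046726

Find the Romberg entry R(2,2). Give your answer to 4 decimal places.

35.9198

R(1,1) = (4·37.934051 − 43.721389) / 3 = 36.004938
R(2,1) = (4·36.427373 − 37.934051) / 3 = 35.925147
R(2,2) = 35.925147 + (35.925147 − 36.004938)/15 = 35.919828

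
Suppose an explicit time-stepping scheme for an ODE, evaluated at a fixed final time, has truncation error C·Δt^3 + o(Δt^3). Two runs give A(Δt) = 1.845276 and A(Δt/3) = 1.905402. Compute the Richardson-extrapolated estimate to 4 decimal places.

1.9077

Extrapolated value = (27·A(Δt/3) − A(Δt)) / (27 − 1)
= (27·1.905402 − 1.845276) / 26
= 49.600578 / 26 = 1.907715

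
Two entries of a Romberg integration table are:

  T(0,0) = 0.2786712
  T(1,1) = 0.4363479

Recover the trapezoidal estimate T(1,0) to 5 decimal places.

From T(1,1) = (4·T(1,0) − T(0,0))/3, solve for T(1,0):
4·T(1,0) = 3·0.4363479 + 0.2786712 = 1.5877149
T(1,0) = 0.3969287

0.39693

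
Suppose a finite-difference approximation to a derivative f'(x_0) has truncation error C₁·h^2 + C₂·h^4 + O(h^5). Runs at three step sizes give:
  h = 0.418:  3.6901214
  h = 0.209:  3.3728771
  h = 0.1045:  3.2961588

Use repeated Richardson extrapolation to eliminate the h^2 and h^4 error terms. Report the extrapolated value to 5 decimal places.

3.27082

First eliminate the h^2 term (factor 2^2 = 4):
  B₁ = (4·3.3728771 − 3.6901214)/3 = 3.2671290
  B₂ = (4·3.2961588 − 3.3728771)/3 = 3.2705860
Then eliminate the h^4 term (factor 2^4 = 16):
  (16·3.2705860 − 3.2671290)/15 = 3.2708165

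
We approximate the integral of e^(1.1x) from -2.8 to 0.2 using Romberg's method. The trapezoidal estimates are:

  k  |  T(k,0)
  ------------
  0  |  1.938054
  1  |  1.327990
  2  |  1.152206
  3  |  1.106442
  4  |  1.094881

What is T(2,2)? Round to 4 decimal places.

Richardson extrapolation on the trapezoidal column (denominator 4−1=3):
T(1,1) = (4·1.327990 − 1.938054) / 3 = 1.124635
T(2,1) = (4·1.152206 − 1.327990) / 3 = 1.093611
T(2,2) = (16·1.093611 − 1.124635) / 15 = 1.091543
(Column j=1 coincides with Simpson's rule on the same nodes.)

1.0915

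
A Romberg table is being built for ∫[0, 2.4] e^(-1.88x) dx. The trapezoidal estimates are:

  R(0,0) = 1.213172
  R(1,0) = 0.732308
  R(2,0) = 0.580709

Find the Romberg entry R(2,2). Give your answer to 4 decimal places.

R(1,1) = (4·0.732308 − 1.213172) / 3 = 0.572020
R(2,1) = 0.580709 + (0.580709 − 0.732308)/3 = 0.530176
R(2,2) = (16·0.530176 − 0.572020) / 15 = 0.527386
(Column j=1 coincides with Simpson's rule on the same nodes.)

0.5274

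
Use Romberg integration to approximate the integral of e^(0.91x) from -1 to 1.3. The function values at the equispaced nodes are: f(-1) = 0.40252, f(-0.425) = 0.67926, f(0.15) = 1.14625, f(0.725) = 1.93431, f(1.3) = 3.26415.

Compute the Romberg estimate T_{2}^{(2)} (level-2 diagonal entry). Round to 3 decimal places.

T_{0}^{(0)} (trapezoid, 1 panel, h=2.3000): 4.21667
T_{1}^{(0)} (trapezoid, 2 panels, h=1.1500): 3.42652
T_{2}^{(0)} (trapezoid, 4 panels, h=0.5750): 3.21606
T_{1}^{(1)} = 3.42652 + (3.42652 − 4.21667)/3 = 3.16314
T_{2}^{(1)} = 3.21606 + (3.21606 − 3.42652)/3 = 3.14591
T_{2}^{(2)} = 3.14591 + (3.14591 − 3.16314)/15 = 3.14476

3.145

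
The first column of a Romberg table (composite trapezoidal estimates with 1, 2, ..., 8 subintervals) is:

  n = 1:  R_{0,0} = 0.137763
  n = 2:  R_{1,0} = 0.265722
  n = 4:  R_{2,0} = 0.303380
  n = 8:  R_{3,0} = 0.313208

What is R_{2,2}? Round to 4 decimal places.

Richardson extrapolation on the trapezoidal column (denominator 4−1=3):
R_{1,1} = (4·0.265722 − 0.137763) / 3 = 0.308375
R_{2,1} = (4·0.303380 − 0.265722) / 3 = 0.315933
R_{2,2} = 0.315933 + (0.315933 − 0.308375)/15 = 0.316437

0.3164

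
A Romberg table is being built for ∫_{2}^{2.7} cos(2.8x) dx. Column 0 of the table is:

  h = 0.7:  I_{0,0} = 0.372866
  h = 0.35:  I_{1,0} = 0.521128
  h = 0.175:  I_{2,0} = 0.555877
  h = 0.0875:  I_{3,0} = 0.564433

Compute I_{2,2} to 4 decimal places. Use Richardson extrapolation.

Richardson extrapolation on the trapezoidal column (denominator 4−1=3):
I_{1,1} = 0.521128 + (0.521128 − 0.372866)/3 = 0.570549
I_{2,1} = 0.555877 + (0.555877 − 0.521128)/3 = 0.567460
I_{2,2} = 0.567460 + (0.567460 − 0.570549)/15 = 0.567254
(Column j=1 coincides with Simpson's rule on the same nodes.)

0.5673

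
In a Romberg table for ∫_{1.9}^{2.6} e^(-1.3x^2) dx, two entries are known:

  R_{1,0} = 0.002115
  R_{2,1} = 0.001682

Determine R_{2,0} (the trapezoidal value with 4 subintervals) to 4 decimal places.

From R_{2,1} = (4·R_{2,0} − R_{1,0})/3, solve for R_{2,0}:
4·R_{2,0} = 3·0.001682 + 0.002115 = 0.007161
R_{2,0} = 0.001790

0.0018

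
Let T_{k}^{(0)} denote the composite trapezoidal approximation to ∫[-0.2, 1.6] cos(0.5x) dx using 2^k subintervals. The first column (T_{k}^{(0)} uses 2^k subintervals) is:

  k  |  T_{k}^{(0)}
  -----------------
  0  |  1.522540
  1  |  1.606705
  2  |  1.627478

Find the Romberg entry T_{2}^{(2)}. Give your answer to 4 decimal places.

Richardson extrapolation on the trapezoidal column (denominator 4−1=3):
T_{1}^{(1)} = (4·1.606705 − 1.522540) / 3 = 1.634760
T_{2}^{(1)} = (4·1.627478 − 1.606705) / 3 = 1.634402
T_{2}^{(2)} = 1.634402 + (1.634402 − 1.634760)/15 = 1.634378

1.6344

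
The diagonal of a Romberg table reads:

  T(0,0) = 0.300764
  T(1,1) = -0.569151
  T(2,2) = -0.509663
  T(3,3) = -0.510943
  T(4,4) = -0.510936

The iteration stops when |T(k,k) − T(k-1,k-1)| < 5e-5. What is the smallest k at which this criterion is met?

|T(1,1) − T(0,0)| = 0.869915 ≥ 5e-5
|T(2,2) − T(1,1)| = 0.059488 ≥ 5e-5
|T(3,3) − T(2,2)| = 0.001280 ≥ 5e-5
|T(4,4) − T(3,3)| = 0.000007 < 5e-5

k = 4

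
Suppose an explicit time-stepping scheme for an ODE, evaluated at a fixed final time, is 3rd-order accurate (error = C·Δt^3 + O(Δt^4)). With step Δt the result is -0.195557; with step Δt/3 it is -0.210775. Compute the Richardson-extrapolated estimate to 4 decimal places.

The leading error scales as Δt^3; refining by a factor of 3 reduces it by 3^3 = 27.
Extrapolated value = (27·A(Δt/3) − A(Δt)) / (27 − 1)
= (27·(-0.210775) − (-0.195557)) / 26
= -5.495368 / 26 = -0.211360

-0.2114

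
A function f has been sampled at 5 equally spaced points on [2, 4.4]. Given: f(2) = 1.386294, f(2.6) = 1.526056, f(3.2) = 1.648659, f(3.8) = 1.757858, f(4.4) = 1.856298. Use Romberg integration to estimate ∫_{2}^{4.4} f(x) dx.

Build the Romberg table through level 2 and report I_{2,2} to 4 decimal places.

I_{0,0} (trapezoid, 1 panel, h=2.4000): 3.891110
I_{1,0} (trapezoid, 2 panels, h=1.2000): 3.923946
I_{2,0} (trapezoid, 4 panels, h=0.6000): 3.932321
I_{1,1} = 3.923946 + (3.923946 − 3.891110)/3 = 3.934891
I_{2,1} = 3.932321 + (3.932321 − 3.923946)/3 = 3.935113
I_{2,2} = 3.935113 + (3.935113 − 3.934891)/15 = 3.935128

3.9351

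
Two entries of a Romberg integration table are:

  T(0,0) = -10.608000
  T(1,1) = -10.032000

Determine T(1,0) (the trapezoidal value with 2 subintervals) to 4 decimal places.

From T(1,1) = (4·T(1,0) − T(0,0))/3, solve for T(1,0):
4·T(1,0) = 3·(-10.032000) + (-10.608000) = -40.704000
T(1,0) = -10.176000

-10.1760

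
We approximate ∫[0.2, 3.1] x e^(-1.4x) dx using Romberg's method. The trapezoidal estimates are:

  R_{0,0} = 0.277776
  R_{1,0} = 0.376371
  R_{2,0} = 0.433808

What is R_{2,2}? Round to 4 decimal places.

0.4559

Richardson extrapolation on the trapezoidal column (denominator 4−1=3):
R_{1,1} = 0.376371 + (0.376371 − 0.277776)/3 = 0.409236
R_{2,1} = (4·0.433808 − 0.376371) / 3 = 0.452954
R_{2,2} = 0.452954 + (0.452954 − 0.409236)/15 = 0.455869
(Column j=1 coincides with Simpson's rule on the same nodes.)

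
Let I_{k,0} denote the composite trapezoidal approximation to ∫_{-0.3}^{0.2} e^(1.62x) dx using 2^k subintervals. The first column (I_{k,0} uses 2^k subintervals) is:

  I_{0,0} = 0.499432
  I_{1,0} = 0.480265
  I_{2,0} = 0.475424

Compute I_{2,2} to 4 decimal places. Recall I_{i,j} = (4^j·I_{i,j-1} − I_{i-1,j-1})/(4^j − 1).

0.4738

Richardson extrapolation on the trapezoidal column (denominator 4−1=3):
I_{1,1} = 0.480265 + (0.480265 − 0.499432)/3 = 0.473876
I_{2,1} = 0.475424 + (0.475424 − 0.480265)/3 = 0.473810
I_{2,2} = (16·0.473810 − 0.473876) / 15 = 0.473806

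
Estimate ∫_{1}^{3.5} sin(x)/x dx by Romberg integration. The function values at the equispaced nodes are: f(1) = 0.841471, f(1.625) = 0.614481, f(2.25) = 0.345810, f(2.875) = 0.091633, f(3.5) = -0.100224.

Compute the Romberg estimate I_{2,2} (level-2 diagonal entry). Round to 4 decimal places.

0.8871

I_{0,0} (trapezoid, 1 panel, h=2.5000): 0.926559
I_{1,0} (trapezoid, 2 panels, h=1.2500): 0.895542
I_{2,0} (trapezoid, 4 panels, h=0.6250): 0.889092
I_{1,1} = 0.895542 + (0.895542 − 0.926559)/3 = 0.885203
I_{2,1} = 0.889092 + (0.889092 − 0.895542)/3 = 0.886942
I_{2,2} = 0.886942 + (0.886942 − 0.885203)/15 = 0.887058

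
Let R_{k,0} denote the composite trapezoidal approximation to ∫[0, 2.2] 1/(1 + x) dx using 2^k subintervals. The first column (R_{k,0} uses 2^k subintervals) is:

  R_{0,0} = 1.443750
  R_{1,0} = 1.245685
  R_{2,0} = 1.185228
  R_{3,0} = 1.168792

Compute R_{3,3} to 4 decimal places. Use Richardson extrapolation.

Richardson extrapolation on the trapezoidal column (denominator 4−1=3):
R_{1,1} = (4·1.245685 − 1.443750) / 3 = 1.179663
R_{2,1} = (4·1.185228 − 1.245685) / 3 = 1.165076
R_{3,1} = 1.168792 + (1.168792 − 1.185228)/3 = 1.163313
R_{2,2} = 1.165076 + (1.165076 − 1.179663)/15 = 1.164104
R_{3,2} = 1.163313 + (1.163313 − 1.165076)/15 = 1.163195
R_{3,3} = (64·1.163195 − 1.164104) / 63 = 1.163181
(Column j=1 coincides with Simpson's rule on the same nodes.)

1.1632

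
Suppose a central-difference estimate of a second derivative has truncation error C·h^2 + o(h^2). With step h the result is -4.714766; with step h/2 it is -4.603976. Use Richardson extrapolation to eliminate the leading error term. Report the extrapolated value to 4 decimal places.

-4.5670

Extrapolated value = (4·A(h/2) − A(h)) / (4 − 1)
= (4·(-4.603976) − (-4.714766)) / 3
= -13.701138 / 3 = -4.567046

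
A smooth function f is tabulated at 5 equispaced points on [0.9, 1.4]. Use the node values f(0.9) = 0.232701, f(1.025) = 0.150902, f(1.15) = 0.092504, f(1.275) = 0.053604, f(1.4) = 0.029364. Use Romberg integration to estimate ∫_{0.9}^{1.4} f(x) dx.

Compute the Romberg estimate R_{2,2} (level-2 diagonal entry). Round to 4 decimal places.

R_{0,0} (trapezoid, 1 panel, h=0.5000): 0.065516
R_{1,0} (trapezoid, 2 panels, h=0.2500): 0.055884
R_{2,0} (trapezoid, 4 panels, h=0.1250): 0.053505
R_{1,1} = 0.055884 + (0.055884 − 0.065516)/3 = 0.052673
R_{2,1} = 0.053505 + (0.053505 − 0.055884)/3 = 0.052712
R_{2,2} = 0.052712 + (0.052712 − 0.052673)/15 = 0.052715

0.0527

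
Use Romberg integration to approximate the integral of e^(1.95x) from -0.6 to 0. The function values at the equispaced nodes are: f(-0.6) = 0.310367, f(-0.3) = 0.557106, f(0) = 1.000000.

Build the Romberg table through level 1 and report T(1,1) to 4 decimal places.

0.3539

T(0,0) (trapezoid, 1 panel, h=0.6000): 0.393110
T(1,0) (trapezoid, 2 panels, h=0.3000): 0.363687
T(1,1) = 0.363687 + (0.363687 − 0.393110)/3 = 0.353879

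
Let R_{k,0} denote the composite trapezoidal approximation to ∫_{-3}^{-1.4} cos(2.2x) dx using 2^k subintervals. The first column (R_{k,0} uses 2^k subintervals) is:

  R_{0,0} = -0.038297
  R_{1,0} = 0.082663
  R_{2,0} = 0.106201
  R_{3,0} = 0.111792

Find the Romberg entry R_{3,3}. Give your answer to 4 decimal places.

Richardson extrapolation on the trapezoidal column (denominator 4−1=3):
R_{1,1} = (4·0.082663 − (-0.038297)) / 3 = 0.122983
R_{2,1} = 0.106201 + (0.106201 − 0.082663)/3 = 0.114047
R_{3,1} = (4·0.111792 − 0.106201) / 3 = 0.113656
R_{2,2} = (16·0.114047 − 0.122983) / 15 = 0.113451
R_{3,2} = 0.113656 + (0.113656 − 0.114047)/15 = 0.113630
R_{3,3} = 0.113630 + (0.113630 − 0.113451)/63 = 0.113633
(Column j=1 coincides with Simpson's rule on the same nodes.)

0.1136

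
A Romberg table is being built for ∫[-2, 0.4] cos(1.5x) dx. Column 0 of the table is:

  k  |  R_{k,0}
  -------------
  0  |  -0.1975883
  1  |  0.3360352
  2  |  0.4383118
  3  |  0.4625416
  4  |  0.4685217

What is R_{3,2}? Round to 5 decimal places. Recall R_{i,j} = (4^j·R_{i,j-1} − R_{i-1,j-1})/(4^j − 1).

0.47050

Richardson extrapolation on the trapezoidal column (denominator 4−1=3):
R_{2,1} = (4·0.4383118 − 0.3360352) / 3 = 0.4724040
R_{3,1} = 0.4625416 + (0.4625416 − 0.4383118)/3 = 0.4706182
R_{3,2} = (16·0.4706182 − 0.4724040) / 15 = 0.4704991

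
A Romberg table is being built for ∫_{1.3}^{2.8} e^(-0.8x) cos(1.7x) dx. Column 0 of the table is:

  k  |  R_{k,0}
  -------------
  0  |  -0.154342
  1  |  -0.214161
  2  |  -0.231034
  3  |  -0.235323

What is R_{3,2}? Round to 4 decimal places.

Richardson extrapolation on the trapezoidal column (denominator 4−1=3):
R_{2,1} = -0.231034 + (-0.231034 − (-0.214161))/3 = -0.236658
R_{3,1} = (4·(-0.235323) − (-0.231034)) / 3 = -0.236753
R_{3,2} = (16·(-0.236753) − (-0.236658)) / 15 = -0.236759

-0.2368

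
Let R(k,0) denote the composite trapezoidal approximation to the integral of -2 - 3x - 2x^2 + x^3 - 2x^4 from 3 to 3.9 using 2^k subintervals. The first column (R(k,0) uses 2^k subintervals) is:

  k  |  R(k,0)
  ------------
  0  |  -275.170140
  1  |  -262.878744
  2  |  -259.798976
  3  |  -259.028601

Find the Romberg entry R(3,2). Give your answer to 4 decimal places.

R(2,1) = (4·(-259.798976) − (-262.878744)) / 3 = -258.772387
R(3,1) = (4·(-259.028601) − (-259.798976)) / 3 = -258.771809
R(3,2) = (16·(-258.771809) − (-258.772387)) / 15 = -258.771770
(Column j=1 coincides with Simpson's rule on the same nodes.)

-258.7718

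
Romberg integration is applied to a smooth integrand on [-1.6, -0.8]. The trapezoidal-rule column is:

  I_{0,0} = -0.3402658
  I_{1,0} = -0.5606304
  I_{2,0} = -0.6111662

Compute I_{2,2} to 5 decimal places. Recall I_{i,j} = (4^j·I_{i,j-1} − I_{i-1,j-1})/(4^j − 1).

-0.62761

I_{1,1} = (4·(-0.5606304) − (-0.3402658)) / 3 = -0.6340853
I_{2,1} = -0.6111662 + (-0.6111662 − (-0.5606304))/3 = -0.6280115
I_{2,2} = -0.6280115 + (-0.6280115 − (-0.6340853))/15 = -0.6276066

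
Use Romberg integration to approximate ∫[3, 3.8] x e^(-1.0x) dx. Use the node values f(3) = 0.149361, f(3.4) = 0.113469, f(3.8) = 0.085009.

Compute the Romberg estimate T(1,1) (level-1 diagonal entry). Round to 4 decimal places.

T(0,0) (trapezoid, 1 panel, h=0.8000): 0.093748
T(1,0) (trapezoid, 2 panels, h=0.4000): 0.092262
T(1,1) = 0.092262 + (0.092262 − 0.093748)/3 = 0.091767

0.0918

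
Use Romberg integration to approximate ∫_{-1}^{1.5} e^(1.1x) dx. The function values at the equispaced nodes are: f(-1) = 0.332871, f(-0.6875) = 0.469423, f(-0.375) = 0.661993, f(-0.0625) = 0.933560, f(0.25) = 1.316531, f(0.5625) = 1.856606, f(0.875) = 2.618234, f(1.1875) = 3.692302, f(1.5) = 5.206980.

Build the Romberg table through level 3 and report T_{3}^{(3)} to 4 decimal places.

4.4310

T_{0}^{(0)} (trapezoid, 1 panel, h=2.5000): 6.924814
T_{1}^{(0)} (trapezoid, 2 panels, h=1.2500): 5.108071
T_{2}^{(0)} (trapezoid, 4 panels, h=0.6250): 4.604177
T_{3}^{(0)} (trapezoid, 8 panels, h=0.3125): 4.474555
T_{1}^{(1)} = 5.108071 + (5.108071 − 6.924814)/3 = 4.502490
T_{2}^{(1)} = 4.604177 + (4.604177 − 5.108071)/3 = 4.436212
T_{3}^{(1)} = 4.474555 + (4.474555 − 4.604177)/3 = 4.431348
T_{2}^{(2)} = 4.436212 + (4.436212 − 4.502490)/15 = 4.431793
T_{3}^{(2)} = 4.431348 + (4.431348 − 4.436212)/15 = 4.431024
T_{3}^{(3)} = 4.431024 + (4.431024 − 4.431793)/63 = 4.431012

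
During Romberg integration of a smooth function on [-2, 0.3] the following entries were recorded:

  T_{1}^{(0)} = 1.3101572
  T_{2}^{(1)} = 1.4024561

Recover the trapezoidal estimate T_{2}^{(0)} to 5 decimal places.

From T_{2}^{(1)} = (4·T_{2}^{(0)} − T_{1}^{(0)})/3, solve for T_{2}^{(0)}:
4·T_{2}^{(0)} = 3·1.4024561 + 1.3101572 = 5.5175255
T_{2}^{(0)} = 1.3793814

1.37938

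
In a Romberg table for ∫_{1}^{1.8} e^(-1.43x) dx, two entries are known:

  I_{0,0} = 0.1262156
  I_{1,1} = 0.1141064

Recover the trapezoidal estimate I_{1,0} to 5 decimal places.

0.11713

From I_{1,1} = (4·I_{1,0} − I_{0,0})/3, solve for I_{1,0}:
4·I_{1,0} = 3·0.1141064 + 0.1262156 = 0.4685348
I_{1,0} = 0.1171337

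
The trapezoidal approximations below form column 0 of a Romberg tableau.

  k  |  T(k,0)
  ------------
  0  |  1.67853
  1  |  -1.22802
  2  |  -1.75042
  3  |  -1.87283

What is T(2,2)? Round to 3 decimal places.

-1.906

T(1,1) = (4·(-1.22802) − 1.67853) / 3 = -2.19687
T(2,1) = (4·(-1.75042) − (-1.22802)) / 3 = -1.92455
T(2,2) = (16·(-1.92455) − (-2.19687)) / 15 = -1.90640
(Column j=1 coincides with Simpson's rule on the same nodes.)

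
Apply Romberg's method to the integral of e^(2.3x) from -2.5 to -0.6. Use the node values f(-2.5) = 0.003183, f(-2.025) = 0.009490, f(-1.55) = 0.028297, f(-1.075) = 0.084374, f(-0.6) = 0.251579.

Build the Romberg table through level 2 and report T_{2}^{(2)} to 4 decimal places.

T_{0}^{(0)} (trapezoid, 1 panel, h=1.9000): 0.242024
T_{1}^{(0)} (trapezoid, 2 panels, h=0.9500): 0.147894
T_{2}^{(0)} (trapezoid, 4 panels, h=0.4750): 0.118532
T_{1}^{(1)} = 0.147894 + (0.147894 − 0.242024)/3 = 0.116517
T_{2}^{(1)} = 0.118532 + (0.118532 − 0.147894)/3 = 0.108745
T_{2}^{(2)} = 0.108745 + (0.108745 − 0.116517)/15 = 0.108227

0.1082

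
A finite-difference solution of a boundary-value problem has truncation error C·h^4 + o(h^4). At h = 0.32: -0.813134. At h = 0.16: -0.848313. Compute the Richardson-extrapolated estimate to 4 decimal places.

The leading error scales as h^4; refining by a factor of 2 reduces it by 2^4 = 16.
Extrapolated value = (16·A(h/2) − A(h)) / (16 − 1)
= (16·(-0.848313) − (-0.813134)) / 15
= -12.759874 / 15 = -0.850658

-0.8507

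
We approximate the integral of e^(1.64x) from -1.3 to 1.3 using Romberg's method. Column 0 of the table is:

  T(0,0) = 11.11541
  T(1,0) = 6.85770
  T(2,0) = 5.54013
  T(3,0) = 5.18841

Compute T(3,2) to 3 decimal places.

T(2,1) = 5.54013 + (5.54013 − 6.85770)/3 = 5.10094
T(3,1) = 5.18841 + (5.18841 − 5.54013)/3 = 5.07117
T(3,2) = (16·5.07117 − 5.10094) / 15 = 5.06919

5.069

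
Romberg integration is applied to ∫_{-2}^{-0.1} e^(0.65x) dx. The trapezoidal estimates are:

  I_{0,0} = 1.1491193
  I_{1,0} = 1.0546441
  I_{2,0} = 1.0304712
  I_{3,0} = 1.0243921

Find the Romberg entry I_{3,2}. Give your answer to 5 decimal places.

Richardson extrapolation on the trapezoidal column (denominator 4−1=3):
I_{2,1} = (4·1.0304712 − 1.0546441) / 3 = 1.0224136
I_{3,1} = (4·1.0243921 − 1.0304712) / 3 = 1.0223657
I_{3,2} = 1.0223657 + (1.0223657 − 1.0224136)/15 = 1.0223625

1.02236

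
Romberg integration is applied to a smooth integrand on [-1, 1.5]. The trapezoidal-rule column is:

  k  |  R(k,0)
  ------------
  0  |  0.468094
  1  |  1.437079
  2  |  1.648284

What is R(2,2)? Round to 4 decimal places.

1.7159

Richardson extrapolation on the trapezoidal column (denominator 4−1=3):
R(1,1) = (4·1.437079 − 0.468094) / 3 = 1.760074
R(2,1) = 1.648284 + (1.648284 − 1.437079)/3 = 1.718686
R(2,2) = (16·1.718686 − 1.760074) / 15 = 1.715927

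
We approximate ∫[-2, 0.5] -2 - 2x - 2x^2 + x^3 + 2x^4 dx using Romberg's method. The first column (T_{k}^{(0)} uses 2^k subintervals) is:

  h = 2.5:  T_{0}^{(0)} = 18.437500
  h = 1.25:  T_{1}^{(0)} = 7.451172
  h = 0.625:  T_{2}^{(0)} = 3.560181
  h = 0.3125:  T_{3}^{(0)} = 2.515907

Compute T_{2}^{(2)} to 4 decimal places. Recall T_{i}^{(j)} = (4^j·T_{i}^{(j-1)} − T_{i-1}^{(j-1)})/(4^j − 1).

T_{1}^{(1)} = 7.451172 + (7.451172 − 18.437500)/3 = 3.789063
T_{2}^{(1)} = (4·3.560181 − 7.451172) / 3 = 2.263184
T_{2}^{(2)} = (16·2.263184 − 3.789063) / 15 = 2.161459

2.1615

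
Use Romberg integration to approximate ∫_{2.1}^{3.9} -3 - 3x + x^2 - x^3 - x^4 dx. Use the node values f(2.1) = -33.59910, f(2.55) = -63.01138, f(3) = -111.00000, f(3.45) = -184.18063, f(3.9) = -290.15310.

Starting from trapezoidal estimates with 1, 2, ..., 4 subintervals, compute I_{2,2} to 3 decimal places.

I_{0,0} (trapezoid, 1 panel, h=1.8000): -291.37698
I_{1,0} (trapezoid, 2 panels, h=0.9000): -245.58849
I_{2,0} (trapezoid, 4 panels, h=0.4500): -234.03065
I_{1,1} = -245.58849 + (-245.58849 − (-291.37698))/3 = -230.32566
I_{2,1} = -234.03065 + (-234.03065 − (-245.58849))/3 = -230.17804
I_{2,2} = -230.17804 + (-230.17804 − (-230.32566))/15 = -230.16820

-230.168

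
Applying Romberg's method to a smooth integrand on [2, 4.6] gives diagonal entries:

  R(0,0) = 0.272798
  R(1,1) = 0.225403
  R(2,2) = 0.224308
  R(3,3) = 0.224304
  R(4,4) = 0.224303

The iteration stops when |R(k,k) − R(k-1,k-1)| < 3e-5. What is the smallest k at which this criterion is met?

k = 3

|R(1,1) − R(0,0)| = 0.047395 ≥ 3e-5
|R(2,2) − R(1,1)| = 0.001095 ≥ 3e-5
|R(3,3) − R(2,2)| = 0.000004 < 3e-5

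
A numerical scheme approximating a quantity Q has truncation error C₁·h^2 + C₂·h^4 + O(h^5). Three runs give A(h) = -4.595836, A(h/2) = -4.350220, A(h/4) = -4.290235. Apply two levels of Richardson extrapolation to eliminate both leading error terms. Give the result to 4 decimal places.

First eliminate the h^2 term (factor 2^2 = 4):
  B₁ = (4·(-4.350220) − (-4.595836))/3 = -4.268348
  B₂ = (4·(-4.290235) − (-4.350220))/3 = -4.270240
Then eliminate the h^4 term (factor 2^4 = 16):
  (16·(-4.270240) − (-4.268348))/15 = -4.270366

-4.2704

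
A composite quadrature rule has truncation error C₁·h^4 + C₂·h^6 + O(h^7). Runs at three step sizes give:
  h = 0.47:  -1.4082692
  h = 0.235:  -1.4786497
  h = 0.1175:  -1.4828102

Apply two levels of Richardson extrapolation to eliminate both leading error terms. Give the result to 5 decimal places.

-1.48308

First eliminate the h^4 term (factor 2^4 = 16):
  B₁ = (16·(-1.4786497) − (-1.4082692))/15 = -1.4833417
  B₂ = (16·(-1.4828102) − (-1.4786497))/15 = -1.4830876
Then eliminate the h^6 term (factor 2^6 = 64):
  (64·(-1.4830876) − (-1.4833417))/63 = -1.4830836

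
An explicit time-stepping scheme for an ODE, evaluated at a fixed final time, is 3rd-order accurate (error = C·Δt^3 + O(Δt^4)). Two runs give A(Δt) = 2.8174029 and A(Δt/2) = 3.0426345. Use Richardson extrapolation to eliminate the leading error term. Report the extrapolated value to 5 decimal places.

3.07481

The leading error scales as Δt^3; refining by a factor of 2 reduces it by 2^3 = 8.
Extrapolated value = (8·A(Δt/2) − A(Δt)) / (8 − 1)
= (8·3.0426345 − 2.8174029) / 7
= 21.5236731 / 7 = 3.0748104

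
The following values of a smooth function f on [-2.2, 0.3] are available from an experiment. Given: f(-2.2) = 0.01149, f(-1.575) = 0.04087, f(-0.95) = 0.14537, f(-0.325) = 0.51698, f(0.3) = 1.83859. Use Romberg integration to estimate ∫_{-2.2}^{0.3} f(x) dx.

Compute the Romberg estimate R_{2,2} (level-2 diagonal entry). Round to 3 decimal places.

0.904

R_{0,0} (trapezoid, 1 panel, h=2.5000): 2.31260
R_{1,0} (trapezoid, 2 panels, h=1.2500): 1.33801
R_{2,0} (trapezoid, 4 panels, h=0.6250): 1.01766
R_{1,1} = 1.33801 + (1.33801 − 2.31260)/3 = 1.01315
R_{2,1} = 1.01766 + (1.01766 − 1.33801)/3 = 0.91088
R_{2,2} = 0.91088 + (0.91088 − 1.01315)/15 = 0.90406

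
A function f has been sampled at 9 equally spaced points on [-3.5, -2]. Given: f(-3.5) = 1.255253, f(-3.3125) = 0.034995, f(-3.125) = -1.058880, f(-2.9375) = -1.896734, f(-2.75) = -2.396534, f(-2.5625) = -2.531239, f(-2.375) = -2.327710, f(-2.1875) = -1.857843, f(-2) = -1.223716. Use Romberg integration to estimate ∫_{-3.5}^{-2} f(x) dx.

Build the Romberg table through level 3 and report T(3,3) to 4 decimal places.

-2.2833

T(0,0) (trapezoid, 1 panel, h=1.5000): 0.023653
T(1,0) (trapezoid, 2 panels, h=0.7500): -1.785574
T(2,0) (trapezoid, 4 panels, h=0.3750): -2.162758
T(3,0) (trapezoid, 8 panels, h=0.1875): -2.253408
T(1,1) = -1.785574 + (-1.785574 − 0.023653)/3 = -2.388650
T(2,1) = -2.162758 + (-2.162758 − (-1.785574))/3 = -2.288486
T(3,1) = -2.253408 + (-2.253408 − (-2.162758))/3 = -2.283625
T(2,2) = -2.288486 + (-2.288486 − (-2.388650))/15 = -2.281808
T(3,2) = -2.283625 + (-2.283625 − (-2.288486))/15 = -2.283301
T(3,3) = -2.283301 + (-2.283301 − (-2.281808))/63 = -2.283325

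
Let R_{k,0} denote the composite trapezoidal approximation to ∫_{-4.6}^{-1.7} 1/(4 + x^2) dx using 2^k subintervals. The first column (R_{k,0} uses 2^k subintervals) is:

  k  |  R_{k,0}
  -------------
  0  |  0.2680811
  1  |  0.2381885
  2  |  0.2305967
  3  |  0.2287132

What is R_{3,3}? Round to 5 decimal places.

Richardson extrapolation on the trapezoidal column (denominator 4−1=3):
R_{1,1} = (4·0.2381885 − 0.2680811) / 3 = 0.2282243
R_{2,1} = (4·0.2305967 − 0.2381885) / 3 = 0.2280661
R_{3,1} = 0.2287132 + (0.2287132 − 0.2305967)/3 = 0.2280854
R_{2,2} = (16·0.2280661 − 0.2282243) / 15 = 0.2280556
R_{3,2} = (16·0.2280854 − 0.2280661) / 15 = 0.2280867
R_{3,3} = 0.2280867 + (0.2280867 − 0.2280556)/63 = 0.2280872
(Column j=1 coincides with Simpson's rule on the same nodes.)

0.22809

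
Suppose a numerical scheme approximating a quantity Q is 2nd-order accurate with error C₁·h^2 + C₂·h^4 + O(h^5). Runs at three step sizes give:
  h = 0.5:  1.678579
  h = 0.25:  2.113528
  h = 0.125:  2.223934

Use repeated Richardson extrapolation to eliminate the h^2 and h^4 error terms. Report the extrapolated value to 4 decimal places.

2.2609

First eliminate the h^2 term (factor 2^2 = 4):
  B₁ = (4·2.113528 − 1.678579)/3 = 2.258511
  B₂ = (4·2.223934 − 2.113528)/3 = 2.260736
Then eliminate the h^4 term (factor 2^4 = 16):
  (16·2.260736 − 2.258511)/15 = 2.260884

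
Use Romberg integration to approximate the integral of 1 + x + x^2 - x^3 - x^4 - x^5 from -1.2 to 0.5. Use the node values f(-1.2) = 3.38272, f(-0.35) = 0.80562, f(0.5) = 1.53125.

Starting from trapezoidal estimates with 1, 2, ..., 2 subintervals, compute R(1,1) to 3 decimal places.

2.305

R(0,0) (trapezoid, 1 panel, h=1.7000): 4.17687
R(1,0) (trapezoid, 2 panels, h=0.8500): 2.77321
R(1,1) = 2.77321 + (2.77321 − 4.17687)/3 = 2.30532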